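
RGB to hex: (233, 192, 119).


R = 233 → E9 (hex)
G = 192 → C0 (hex)
B = 119 → 77 (hex)
Hex = #E9C077


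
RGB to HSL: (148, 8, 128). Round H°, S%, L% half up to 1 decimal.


Normalize: R'=148/255≈0.5804, G'=8/255≈0.0314, B'=128/255≈0.5020
Max=148/255, Min=8/255, Δ=Max-Min=140/255
L = (Max+Min)/2 = (148+8)/510 = 156/510 = 0.30588… → L = 30.6%
L ≤ 0.5 → S = Δ/(Max+Min) = 140/(148+8) = 140/156 = 0.89743… → S = 89.7%
(the 1/255 factors cancel in S and H, so raw channel differences can be used)
Max is R' → H = 60 × (((G-B)/Δ) mod 6) = 60 × (((8-128)/140) mod 6)
  (-120)/140 = -0.8571…; negative, so add 6 → 5.1428…
  H = 60 × 5.1428… = 308.571…° → H = 308.6°
= HSL(308.6°, 89.7%, 30.6%)


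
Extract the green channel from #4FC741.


Color: #4FC741
R = 4F = 79
G = C7 = 199
B = 41 = 65
Green = 199


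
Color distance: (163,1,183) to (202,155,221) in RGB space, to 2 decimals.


d = √[(R₁-R₂)² + (G₁-G₂)² + (B₁-B₂)²]
d = √[(163-202)² + (1-155)² + (183-221)²]
d = √[1521 + 23716 + 1444]
d = √26681
d ≈ 163.34


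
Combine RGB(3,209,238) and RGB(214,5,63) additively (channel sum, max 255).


Additive: each channel = min(255, C₁+C₂)
R: 3+214 = 217 → 217
G: 209+5 = 214 → 214
B: 238+63 = 301 → 255
= RGB(217, 214, 255)


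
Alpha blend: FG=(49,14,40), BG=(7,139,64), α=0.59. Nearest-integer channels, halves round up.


C = α×F + (1-α)×B, with 1-α = 0.41
R: 0.59×49 + 0.41×7 = 28.91 + 2.87 = 31.78 → 32
G: 0.59×14 + 0.41×139 = 8.26 + 56.99 = 65.25 → 65
B: 0.59×40 + 0.41×64 = 23.60 + 26.24 = 49.84 → 50
= RGB(32, 65, 50)


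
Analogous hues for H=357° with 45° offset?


Base hue: 357°
Left analog: (357 - 45) mod 360 = 312°
Right analog: (357 + 45) mod 360 = 42°
Analogous hues = 312° and 42°


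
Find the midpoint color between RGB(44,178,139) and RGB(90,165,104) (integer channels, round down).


Midpoint: each channel = ⌊(C₁+C₂)/2⌋
R: ⌊(44+90)/2⌋ = 67
G: ⌊(178+165)/2⌋ = 171
B: ⌊(139+104)/2⌋ = 121
= RGB(67, 171, 121)


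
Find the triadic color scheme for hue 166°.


Triadic: equally spaced at 120° intervals
H1 = 166°
H2 = (166 + 120) mod 360 = 286°
H3 = (166 + 240) mod 360 = 46°
Triadic = 166°, 286°, 46°


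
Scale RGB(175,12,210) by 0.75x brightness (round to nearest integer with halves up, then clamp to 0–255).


Multiply each channel by 0.75, round half up, clamp to [0, 255]
R: 175×0.75 = 131.25 → round → 131
G: 12×0.75 = 9
B: 210×0.75 = 157.5 → round → 158
= RGB(131, 9, 158)


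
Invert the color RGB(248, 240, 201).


Invert: (255-R, 255-G, 255-B)
R: 255-248 = 7
G: 255-240 = 15
B: 255-201 = 54
= RGB(7, 15, 54)


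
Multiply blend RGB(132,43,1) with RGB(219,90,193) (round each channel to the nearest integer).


Multiply: C = A×B/255, rounded to nearest integer
R: 132×219/255 = 28908/255 ≈ 113.365 → 113
G: 43×90/255 = 3870/255 ≈ 15.176 → 15
B: 1×193/255 = 193/255 ≈ 0.757 → 1
= RGB(113, 15, 1)


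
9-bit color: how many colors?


Colors = 2^bits = 2^9
= 512 colors


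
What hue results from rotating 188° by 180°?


New hue = (H + rotation) mod 360
New hue = (188 + 180) mod 360
= 368 mod 360
= 8°


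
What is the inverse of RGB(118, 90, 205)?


Invert: (255-R, 255-G, 255-B)
R: 255-118 = 137
G: 255-90 = 165
B: 255-205 = 50
= RGB(137, 165, 50)


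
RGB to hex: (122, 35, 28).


R = 122 → 7A (hex)
G = 35 → 23 (hex)
B = 28 → 1C (hex)
Hex = #7A231C


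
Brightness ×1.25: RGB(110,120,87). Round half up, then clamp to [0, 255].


Multiply each channel by 1.25, round half up, clamp to [0, 255]
R: 110×1.25 = 137.5 → round → 138
G: 120×1.25 = 150
B: 87×1.25 = 108.75 → round → 109
= RGB(138, 150, 109)


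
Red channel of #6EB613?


Color: #6EB613
R = 6E = 110
G = B6 = 182
B = 13 = 19
Red = 110


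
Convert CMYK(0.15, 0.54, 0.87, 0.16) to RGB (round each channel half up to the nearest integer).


R = 255 × (1-C) × (1-K) = 255 × 0.85 × 0.84 = 182.07 → 182
G = 255 × (1-M) × (1-K) = 255 × 0.46 × 0.84 = 98.532 → 99
B = 255 × (1-Y) × (1-K) = 255 × 0.13 × 0.84 = 27.846 → 28
= RGB(182, 99, 28)


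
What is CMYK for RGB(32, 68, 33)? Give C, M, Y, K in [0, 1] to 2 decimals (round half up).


R'=32/255≈0.1255, G'=68/255≈0.2667, B'=33/255≈0.1294
K = 1 - max(R',G',B') = 1 - 68/255 = 187/255 = 0.73333… → 0.73
(1-R'-K)/(1-K) simplifies to (max-R)/max with max = 68:
C = (68-32)/68 = 36/68 = 0.52941… → 0.53
M = (68-68)/68 = 0/68 = 0 → 0.00
Y = (68-33)/68 = 35/68 = 0.51470… → 0.51
= CMYK(0.53, 0.00, 0.51, 0.73)


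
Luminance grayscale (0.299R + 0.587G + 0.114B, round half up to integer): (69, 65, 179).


Gray = 0.299×R + 0.587×G + 0.114×B
Gray = 0.299×69 + 0.587×65 + 0.114×179
Gray = 20.631 + 38.155 + 20.406
Gray = 79.192 → round half up → 79
Gray = 79


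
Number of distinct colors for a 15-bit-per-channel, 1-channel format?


Total bits = 15 bits/channel × 1 channels = 15 bits
Distinct colors = 2^15
= 32,768 colors


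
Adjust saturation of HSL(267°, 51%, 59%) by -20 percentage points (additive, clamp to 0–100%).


Original S = 51%
Adjustment = -20 percentage points
New S = 51 + (-20) = 31
Clamp to [0, 100] → 31
= HSL(267°, 31%, 59%)


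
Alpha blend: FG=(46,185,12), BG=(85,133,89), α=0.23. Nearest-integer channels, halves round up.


C = α×F + (1-α)×B, with 1-α = 0.77
R: 0.23×46 + 0.77×85 = 10.58 + 65.45 = 76.03 → 76
G: 0.23×185 + 0.77×133 = 42.55 + 102.41 = 144.96 → 145
B: 0.23×12 + 0.77×89 = 2.76 + 68.53 = 71.29 → 71
= RGB(76, 145, 71)


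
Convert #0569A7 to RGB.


05 → 5 (R)
69 → 105 (G)
A7 → 167 (B)
= RGB(5, 105, 167)


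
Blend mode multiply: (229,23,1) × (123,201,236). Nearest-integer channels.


Multiply: C = A×B/255, rounded to nearest integer
R: 229×123/255 = 28167/255 ≈ 110.459 → 110
G: 23×201/255 = 4623/255 ≈ 18.129 → 18
B: 1×236/255 = 236/255 ≈ 0.925 → 1
= RGB(110, 18, 1)


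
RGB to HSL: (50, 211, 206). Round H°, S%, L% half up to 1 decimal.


Normalize: R'=50/255≈0.1961, G'=211/255≈0.8275, B'=206/255≈0.8078
Max=211/255, Min=50/255, Δ=Max-Min=161/255
L = (Max+Min)/2 = (211+50)/510 = 261/510 = 0.51176… → L = 51.2%
L > 0.5 → S = Δ/(2-Max-Min) = 161/(510-211-50) = 161/249 = 0.64658… → S = 64.7%
(the 1/255 factors cancel in S and H, so raw channel differences can be used)
Max is G' → H = 60 × ((B-R)/Δ + 2) = 60 × ((206-50)/161 + 2)
  156/161 + 2 = 0.9689… + 2 = 2.9689…
  H = 60 × 2.9689… = 178.136…° → H = 178.1°
= HSL(178.1°, 64.7%, 51.2%)


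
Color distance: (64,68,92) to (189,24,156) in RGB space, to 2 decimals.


d = √[(R₁-R₂)² + (G₁-G₂)² + (B₁-B₂)²]
d = √[(64-189)² + (68-24)² + (92-156)²]
d = √[15625 + 1936 + 4096]
d = √21657
d ≈ 147.16


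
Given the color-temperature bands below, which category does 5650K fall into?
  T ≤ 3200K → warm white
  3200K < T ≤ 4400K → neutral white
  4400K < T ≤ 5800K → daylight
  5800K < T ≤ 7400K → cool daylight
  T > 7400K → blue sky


Temperature: 5650K
4400K < 5650K ≤ 5800K → daylight
Classification: daylight


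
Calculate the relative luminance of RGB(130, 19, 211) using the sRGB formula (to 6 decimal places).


Linearize each channel (sRGB transfer function): c = v/255; c_lin = c/12.92 if c ≤ 0.04045, else ((c+0.055)/1.055)^2.4
  R: 130/255 ≈ 0.509804 > 0.04045 → ((0.509804+0.055)/1.055)^2.4 ≈ 0.223228
  G: 19/255 ≈ 0.074510 > 0.04045 → ((0.074510+0.055)/1.055)^2.4 ≈ 0.006512
  B: 211/255 ≈ 0.827451 > 0.04045 → ((0.827451+0.055)/1.055)^2.4 ≈ 0.651406
R_lin = 0.223228, G_lin = 0.006512, B_lin = 0.651406
L = 0.2126×R + 0.7152×G + 0.0722×B
L = 0.2126×0.223228 + 0.7152×0.006512 + 0.0722×0.651406
L ≈ 0.099147


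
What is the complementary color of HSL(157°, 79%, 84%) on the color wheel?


Complement = opposite side of color wheel = hue + 180°
H' = (157 + 180) mod 360 = 337°
S and L unchanged.
= HSL(337°, 79%, 84%)


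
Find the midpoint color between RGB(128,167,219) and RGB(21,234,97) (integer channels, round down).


Midpoint: each channel = ⌊(C₁+C₂)/2⌋
R: ⌊(128+21)/2⌋ = 74
G: ⌊(167+234)/2⌋ = 200
B: ⌊(219+97)/2⌋ = 158
= RGB(74, 200, 158)


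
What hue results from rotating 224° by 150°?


New hue = (H + rotation) mod 360
New hue = (224 + 150) mod 360
= 374 mod 360
= 14°


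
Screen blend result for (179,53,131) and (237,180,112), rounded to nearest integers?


Screen: C = 255 - (255-A)×(255-B)/255, rounded to nearest integer
R: 255 - (255-179)×(255-237)/255 = 255 - 1368/255 ≈ 255 - 5.365 = 249.635 → 250
G: 255 - (255-53)×(255-180)/255 = 255 - 15150/255 ≈ 255 - 59.412 = 195.588 → 196
B: 255 - (255-131)×(255-112)/255 = 255 - 17732/255 ≈ 255 - 69.537 = 185.463 → 185
= RGB(250, 196, 185)


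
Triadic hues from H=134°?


Triadic: equally spaced at 120° intervals
H1 = 134°
H2 = (134 + 120) mod 360 = 254°
H3 = (134 + 240) mod 360 = 14°
Triadic = 134°, 254°, 14°


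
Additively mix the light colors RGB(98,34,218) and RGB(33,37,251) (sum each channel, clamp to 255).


Additive: each channel = min(255, C₁+C₂)
R: 98+33 = 131 → 131
G: 34+37 = 71 → 71
B: 218+251 = 469 → 255
= RGB(131, 71, 255)


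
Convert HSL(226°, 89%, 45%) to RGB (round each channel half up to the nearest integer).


H=226°, S=0.89, L=0.45
C = (1-|2L-1|)×S = (1-|-0.10|)×0.89 = 0.801
H' = H/60 = 226/60 ≈ 3.7667; X = C×(1-|H' mod 2 - 1|) = 0.1869
m = L - C/2 = 0.45 - 0.4005 = 0.0495
Sector ⌊H'⌋ = 3 → (R',G',B') = (0.0, 0.1869, 0.801)
RGB = ((R'+m)×255, (G'+m)×255, (B'+m)×255) = (12.6225, 60.282, 216.8775)
Round half up → RGB(13, 60, 217)


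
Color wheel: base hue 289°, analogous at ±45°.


Base hue: 289°
Left analog: (289 - 45) mod 360 = 244°
Right analog: (289 + 45) mod 360 = 334°
Analogous hues = 244° and 334°


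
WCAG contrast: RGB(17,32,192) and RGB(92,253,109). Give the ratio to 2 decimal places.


Linearize each sRGB channel c=v/255: c/12.92 if c ≤ 0.04045 else ((c+0.055)/1.055)^2.4
L = 0.2126×R_lin + 0.7152×G_lin + 0.0722×B_lin
Color 1 (17,32,192):
  R=17: 17/255≈0.0667 > 0.04045 → ((0.0667+0.055)/1.055)^2.4 ≈ 0.00561
  G=32: 32/255≈0.1255 > 0.04045 → ((0.1255+0.055)/1.055)^2.4 ≈ 0.01444
  B=192: 192/255≈0.7529 > 0.04045 → ((0.7529+0.055)/1.055)^2.4 ≈ 0.52712
  L1 = 0.2126×0.00561 + 0.7152×0.01444 + 0.0722×0.52712 ≈ 0.04958
Color 2 (92,253,109):
  R=92: 92/255≈0.3608 > 0.04045 → ((0.3608+0.055)/1.055)^2.4 ≈ 0.10702
  G=253: 253/255≈0.9922 > 0.04045 → ((0.9922+0.055)/1.055)^2.4 ≈ 0.98225
  B=109: 109/255≈0.4275 > 0.04045 → ((0.4275+0.055)/1.055)^2.4 ≈ 0.15293
  L2 = 0.2126×0.10702 + 0.7152×0.98225 + 0.0722×0.15293 ≈ 0.73630
Lighter = 0.73630, Darker = 0.04958
Ratio = (L_lighter + 0.05) / (L_darker + 0.05)
Ratio = (0.73630 + 0.05) / (0.04958 + 0.05) = 0.78630 / 0.09958 ≈ 7.8962
Ratio ≈ 7.90:1


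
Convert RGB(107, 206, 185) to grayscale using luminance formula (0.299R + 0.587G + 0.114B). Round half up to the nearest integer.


Gray = 0.299×R + 0.587×G + 0.114×B
Gray = 0.299×107 + 0.587×206 + 0.114×185
Gray = 31.993 + 120.922 + 21.090
Gray = 174.005 → round half up → 174
Gray = 174


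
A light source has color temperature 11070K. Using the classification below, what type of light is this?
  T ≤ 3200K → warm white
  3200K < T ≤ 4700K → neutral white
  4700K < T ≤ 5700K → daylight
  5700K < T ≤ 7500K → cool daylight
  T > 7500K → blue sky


Temperature: 11070K
11070K > 7500K → blue sky
Classification: blue sky


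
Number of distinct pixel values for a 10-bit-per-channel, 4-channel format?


Total bits = 10 bits/channel × 4 channels = 40 bits
Distinct pixel values = 2^40
= 1,099,511,627,776 pixel values


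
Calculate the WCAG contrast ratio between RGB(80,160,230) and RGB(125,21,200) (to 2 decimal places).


Linearize each sRGB channel c=v/255: c/12.92 if c ≤ 0.04045 else ((c+0.055)/1.055)^2.4
L = 0.2126×R_lin + 0.7152×G_lin + 0.0722×B_lin
Color 1 (80,160,230):
  R=80: 80/255≈0.3137 > 0.04045 → ((0.3137+0.055)/1.055)^2.4 ≈ 0.08022
  G=160: 160/255≈0.6275 > 0.04045 → ((0.6275+0.055)/1.055)^2.4 ≈ 0.35153
  B=230: 230/255≈0.9020 > 0.04045 → ((0.9020+0.055)/1.055)^2.4 ≈ 0.79130
  L1 = 0.2126×0.08022 + 0.7152×0.35153 + 0.0722×0.79130 ≈ 0.32560
Color 2 (125,21,200):
  R=125: 125/255≈0.4902 > 0.04045 → ((0.4902+0.055)/1.055)^2.4 ≈ 0.20508
  G=21: 21/255≈0.0824 > 0.04045 → ((0.0824+0.055)/1.055)^2.4 ≈ 0.00750
  B=200: 200/255≈0.7843 > 0.04045 → ((0.7843+0.055)/1.055)^2.4 ≈ 0.57758
  L2 = 0.2126×0.20508 + 0.7152×0.00750 + 0.0722×0.57758 ≈ 0.09066
Lighter = 0.32560, Darker = 0.09066
Ratio = (L_lighter + 0.05) / (L_darker + 0.05)
Ratio = (0.32560 + 0.05) / (0.09066 + 0.05) = 0.37560 / 0.14066 ≈ 2.6702
Ratio ≈ 2.67:1


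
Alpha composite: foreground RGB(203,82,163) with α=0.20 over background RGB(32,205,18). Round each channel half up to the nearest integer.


C = α×F + (1-α)×B, with 1-α = 0.80
R: 0.20×203 + 0.80×32 = 40.60 + 25.60 = 66.20 → 66
G: 0.20×82 + 0.80×205 = 16.40 + 164.00 = 180.40 → 180
B: 0.20×163 + 0.80×18 = 32.60 + 14.40 = 47.00 → 47
= RGB(66, 180, 47)


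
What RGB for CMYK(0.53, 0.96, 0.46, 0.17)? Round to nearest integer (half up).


R = 255 × (1-C) × (1-K) = 255 × 0.47 × 0.83 = 99.4755 → 99
G = 255 × (1-M) × (1-K) = 255 × 0.04 × 0.83 = 8.466 → 8
B = 255 × (1-Y) × (1-K) = 255 × 0.54 × 0.83 = 114.291 → 114
= RGB(99, 8, 114)


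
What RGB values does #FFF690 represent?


FF → 255 (R)
F6 → 246 (G)
90 → 144 (B)
= RGB(255, 246, 144)


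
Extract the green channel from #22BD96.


Color: #22BD96
R = 22 = 34
G = BD = 189
B = 96 = 150
Green = 189


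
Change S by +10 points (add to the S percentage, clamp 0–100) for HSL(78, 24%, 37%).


Original S = 24%
Adjustment = +10 percentage points
New S = 24 + (10) = 34
Clamp to [0, 100] → 34
= HSL(78°, 34%, 37%)


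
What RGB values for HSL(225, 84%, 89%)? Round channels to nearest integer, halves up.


H=225°, S=0.84, L=0.89
C = (1-|2L-1|)×S = (1-|0.78|)×0.84 = 0.1848
H' = H/60 = 225/60 ≈ 3.7500; X = C×(1-|H' mod 2 - 1|) = 0.0462
m = L - C/2 = 0.89 - 0.0924 = 0.7976
Sector ⌊H'⌋ = 3 → (R',G',B') = (0.0, 0.0462, 0.1848)
RGB = ((R'+m)×255, (G'+m)×255, (B'+m)×255) = (203.388, 215.169, 250.512)
Round half up → RGB(203, 215, 251)


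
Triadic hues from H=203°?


Triadic: equally spaced at 120° intervals
H1 = 203°
H2 = (203 + 120) mod 360 = 323°
H3 = (203 + 240) mod 360 = 83°
Triadic = 203°, 323°, 83°


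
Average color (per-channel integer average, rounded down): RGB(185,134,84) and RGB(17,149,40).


Midpoint: each channel = ⌊(C₁+C₂)/2⌋
R: ⌊(185+17)/2⌋ = 101
G: ⌊(134+149)/2⌋ = 141
B: ⌊(84+40)/2⌋ = 62
= RGB(101, 141, 62)


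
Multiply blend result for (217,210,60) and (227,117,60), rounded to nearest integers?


Multiply: C = A×B/255, rounded to nearest integer
R: 217×227/255 = 49259/255 ≈ 193.173 → 193
G: 210×117/255 = 24570/255 ≈ 96.353 → 96
B: 60×60/255 = 3600/255 ≈ 14.118 → 14
= RGB(193, 96, 14)


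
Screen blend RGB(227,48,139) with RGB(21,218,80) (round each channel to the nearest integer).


Screen: C = 255 - (255-A)×(255-B)/255, rounded to nearest integer
R: 255 - (255-227)×(255-21)/255 = 255 - 6552/255 ≈ 255 - 25.694 = 229.306 → 229
G: 255 - (255-48)×(255-218)/255 = 255 - 7659/255 ≈ 255 - 30.035 = 224.965 → 225
B: 255 - (255-139)×(255-80)/255 = 255 - 20300/255 ≈ 255 - 79.608 = 175.392 → 175
= RGB(229, 225, 175)


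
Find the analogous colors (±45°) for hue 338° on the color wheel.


Base hue: 338°
Left analog: (338 - 45) mod 360 = 293°
Right analog: (338 + 45) mod 360 = 23°
Analogous hues = 293° and 23°


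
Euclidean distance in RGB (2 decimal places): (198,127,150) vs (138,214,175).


d = √[(R₁-R₂)² + (G₁-G₂)² + (B₁-B₂)²]
d = √[(198-138)² + (127-214)² + (150-175)²]
d = √[3600 + 7569 + 625]
d = √11794
d ≈ 108.60


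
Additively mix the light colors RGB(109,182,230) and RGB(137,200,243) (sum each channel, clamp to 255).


Additive: each channel = min(255, C₁+C₂)
R: 109+137 = 246 → 246
G: 182+200 = 382 → 255
B: 230+243 = 473 → 255
= RGB(246, 255, 255)


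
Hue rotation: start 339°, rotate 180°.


New hue = (H + rotation) mod 360
New hue = (339 + 180) mod 360
= 519 mod 360
= 159°


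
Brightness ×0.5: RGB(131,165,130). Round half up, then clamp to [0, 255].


Multiply each channel by 0.5, round half up, clamp to [0, 255]
R: 131×0.5 = 65.5 → round → 66
G: 165×0.5 = 82.5 → round → 83
B: 130×0.5 = 65
= RGB(66, 83, 65)


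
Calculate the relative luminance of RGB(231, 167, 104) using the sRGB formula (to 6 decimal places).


Linearize each channel (sRGB transfer function): c = v/255; c_lin = c/12.92 if c ≤ 0.04045, else ((c+0.055)/1.055)^2.4
  R: 231/255 ≈ 0.905882 > 0.04045 → ((0.905882+0.055)/1.055)^2.4 ≈ 0.799103
  G: 167/255 ≈ 0.654902 > 0.04045 → ((0.654902+0.055)/1.055)^2.4 ≈ 0.386429
  B: 104/255 ≈ 0.407843 > 0.04045 → ((0.407843+0.055)/1.055)^2.4 ≈ 0.138432
R_lin = 0.799103, G_lin = 0.386429, B_lin = 0.138432
L = 0.2126×R + 0.7152×G + 0.0722×B
L = 0.2126×0.799103 + 0.7152×0.386429 + 0.0722×0.138432
L ≈ 0.456258


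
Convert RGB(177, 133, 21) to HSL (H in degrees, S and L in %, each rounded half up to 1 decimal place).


Normalize: R'=177/255≈0.6941, G'=133/255≈0.5216, B'=21/255≈0.0824
Max=177/255, Min=21/255, Δ=Max-Min=156/255
L = (Max+Min)/2 = (177+21)/510 = 198/510 = 0.38823… → L = 38.8%
L ≤ 0.5 → S = Δ/(Max+Min) = 156/(177+21) = 156/198 = 0.78787… → S = 78.8%
(the 1/255 factors cancel in S and H, so raw channel differences can be used)
Max is R' → H = 60 × (((G-B)/Δ) mod 6) = 60 × (((133-21)/156) mod 6)
  112/156 = 0.7179…
  H = 60 × 0.7179… = 43.076…° → H = 43.1°
= HSL(43.1°, 78.8%, 38.8%)


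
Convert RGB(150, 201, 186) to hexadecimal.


R = 150 → 96 (hex)
G = 201 → C9 (hex)
B = 186 → BA (hex)
Hex = #96C9BA


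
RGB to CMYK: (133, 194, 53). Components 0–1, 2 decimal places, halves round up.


R'=133/255≈0.5216, G'=194/255≈0.7608, B'=53/255≈0.2078
K = 1 - max(R',G',B') = 1 - 194/255 = 61/255 = 0.23921… → 0.24
(1-R'-K)/(1-K) simplifies to (max-R)/max with max = 194:
C = (194-133)/194 = 61/194 = 0.31443… → 0.31
M = (194-194)/194 = 0/194 = 0 → 0.00
Y = (194-53)/194 = 141/194 = 0.72680… → 0.73
= CMYK(0.31, 0.00, 0.73, 0.24)


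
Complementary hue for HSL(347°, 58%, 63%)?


Complement = opposite side of color wheel = hue + 180°
H' = (347 + 180) mod 360 = 167°
S and L unchanged.
= HSL(167°, 58%, 63%)


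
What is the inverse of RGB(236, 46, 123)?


Invert: (255-R, 255-G, 255-B)
R: 255-236 = 19
G: 255-46 = 209
B: 255-123 = 132
= RGB(19, 209, 132)


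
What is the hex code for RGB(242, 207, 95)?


R = 242 → F2 (hex)
G = 207 → CF (hex)
B = 95 → 5F (hex)
Hex = #F2CF5F


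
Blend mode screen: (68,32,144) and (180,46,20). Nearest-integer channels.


Screen: C = 255 - (255-A)×(255-B)/255, rounded to nearest integer
R: 255 - (255-68)×(255-180)/255 = 255 - 14025/255 ≈ 255 - 55.000 = 200.000 → 200
G: 255 - (255-32)×(255-46)/255 = 255 - 46607/255 ≈ 255 - 182.773 = 72.227 → 72
B: 255 - (255-144)×(255-20)/255 = 255 - 26085/255 ≈ 255 - 102.294 = 152.706 → 153
= RGB(200, 72, 153)


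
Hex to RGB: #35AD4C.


35 → 53 (R)
AD → 173 (G)
4C → 76 (B)
= RGB(53, 173, 76)


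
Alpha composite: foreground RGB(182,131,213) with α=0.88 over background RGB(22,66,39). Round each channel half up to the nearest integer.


C = α×F + (1-α)×B, with 1-α = 0.12
R: 0.88×182 + 0.12×22 = 160.16 + 2.64 = 162.80 → 163
G: 0.88×131 + 0.12×66 = 115.28 + 7.92 = 123.20 → 123
B: 0.88×213 + 0.12×39 = 187.44 + 4.68 = 192.12 → 192
= RGB(163, 123, 192)


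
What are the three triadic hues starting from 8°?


Triadic: equally spaced at 120° intervals
H1 = 8°
H2 = (8 + 120) mod 360 = 128°
H3 = (8 + 240) mod 360 = 248°
Triadic = 8°, 128°, 248°


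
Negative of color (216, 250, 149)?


Invert: (255-R, 255-G, 255-B)
R: 255-216 = 39
G: 255-250 = 5
B: 255-149 = 106
= RGB(39, 5, 106)


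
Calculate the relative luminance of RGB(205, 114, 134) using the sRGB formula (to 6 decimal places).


Linearize each channel (sRGB transfer function): c = v/255; c_lin = c/12.92 if c ≤ 0.04045, else ((c+0.055)/1.055)^2.4
  R: 205/255 ≈ 0.803922 > 0.04045 → ((0.803922+0.055)/1.055)^2.4 ≈ 0.610496
  G: 114/255 ≈ 0.447059 > 0.04045 → ((0.447059+0.055)/1.055)^2.4 ≈ 0.168269
  B: 134/255 ≈ 0.525490 > 0.04045 → ((0.525490+0.055)/1.055)^2.4 ≈ 0.238398
R_lin = 0.610496, G_lin = 0.168269, B_lin = 0.238398
L = 0.2126×R + 0.7152×G + 0.0722×B
L = 0.2126×0.610496 + 0.7152×0.168269 + 0.0722×0.238398
L ≈ 0.267350


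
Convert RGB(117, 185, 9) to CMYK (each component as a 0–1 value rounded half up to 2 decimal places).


R'=117/255≈0.4588, G'=185/255≈0.7255, B'=9/255≈0.0353
K = 1 - max(R',G',B') = 1 - 185/255 = 70/255 = 0.27450… → 0.27
(1-R'-K)/(1-K) simplifies to (max-R)/max with max = 185:
C = (185-117)/185 = 68/185 = 0.36756… → 0.37
M = (185-185)/185 = 0/185 = 0 → 0.00
Y = (185-9)/185 = 176/185 = 0.95135… → 0.95
= CMYK(0.37, 0.00, 0.95, 0.27)


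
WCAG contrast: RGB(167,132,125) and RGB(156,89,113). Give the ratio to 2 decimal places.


Linearize each sRGB channel c=v/255: c/12.92 if c ≤ 0.04045 else ((c+0.055)/1.055)^2.4
L = 0.2126×R_lin + 0.7152×G_lin + 0.0722×B_lin
Color 1 (167,132,125):
  R=167: 167/255≈0.6549 > 0.04045 → ((0.6549+0.055)/1.055)^2.4 ≈ 0.38643
  G=132: 132/255≈0.5176 > 0.04045 → ((0.5176+0.055)/1.055)^2.4 ≈ 0.23074
  B=125: 125/255≈0.4902 > 0.04045 → ((0.4902+0.055)/1.055)^2.4 ≈ 0.20508
  L1 = 0.2126×0.38643 + 0.7152×0.23074 + 0.0722×0.20508 ≈ 0.26199
Color 2 (156,89,113):
  R=156: 156/255≈0.6118 > 0.04045 → ((0.6118+0.055)/1.055)^2.4 ≈ 0.33245
  G=89: 89/255≈0.3490 > 0.04045 → ((0.3490+0.055)/1.055)^2.4 ≈ 0.09990
  B=113: 113/255≈0.4431 > 0.04045 → ((0.4431+0.055)/1.055)^2.4 ≈ 0.16513
  L2 = 0.2126×0.33245 + 0.7152×0.09990 + 0.0722×0.16513 ≈ 0.15405
Lighter = 0.26199, Darker = 0.15405
Ratio = (L_lighter + 0.05) / (L_darker + 0.05)
Ratio = (0.26199 + 0.05) / (0.15405 + 0.05) = 0.31199 / 0.20405 ≈ 1.5290
Ratio ≈ 1.53:1


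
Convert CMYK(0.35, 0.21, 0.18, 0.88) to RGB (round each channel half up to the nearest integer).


R = 255 × (1-C) × (1-K) = 255 × 0.65 × 0.12 = 19.89 → 20
G = 255 × (1-M) × (1-K) = 255 × 0.79 × 0.12 = 24.174 → 24
B = 255 × (1-Y) × (1-K) = 255 × 0.82 × 0.12 = 25.092 → 25
= RGB(20, 24, 25)


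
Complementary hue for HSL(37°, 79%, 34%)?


Complement = opposite side of color wheel = hue + 180°
H' = (37 + 180) mod 360 = 217°
S and L unchanged.
= HSL(217°, 79%, 34%)


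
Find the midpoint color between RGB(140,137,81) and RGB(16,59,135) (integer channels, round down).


Midpoint: each channel = ⌊(C₁+C₂)/2⌋
R: ⌊(140+16)/2⌋ = 78
G: ⌊(137+59)/2⌋ = 98
B: ⌊(81+135)/2⌋ = 108
= RGB(78, 98, 108)


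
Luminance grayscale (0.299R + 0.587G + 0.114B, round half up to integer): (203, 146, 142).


Gray = 0.299×R + 0.587×G + 0.114×B
Gray = 0.299×203 + 0.587×146 + 0.114×142
Gray = 60.697 + 85.702 + 16.188
Gray = 162.587 → round half up → 163
Gray = 163


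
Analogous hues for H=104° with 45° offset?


Base hue: 104°
Left analog: (104 - 45) mod 360 = 59°
Right analog: (104 + 45) mod 360 = 149°
Analogous hues = 59° and 149°


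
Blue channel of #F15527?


Color: #F15527
R = F1 = 241
G = 55 = 85
B = 27 = 39
Blue = 39


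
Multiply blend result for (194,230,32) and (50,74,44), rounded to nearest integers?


Multiply: C = A×B/255, rounded to nearest integer
R: 194×50/255 = 9700/255 ≈ 38.039 → 38
G: 230×74/255 = 17020/255 ≈ 66.745 → 67
B: 32×44/255 = 1408/255 ≈ 5.522 → 6
= RGB(38, 67, 6)


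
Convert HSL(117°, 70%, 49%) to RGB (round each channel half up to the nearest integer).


H=117°, S=0.70, L=0.49
C = (1-|2L-1|)×S = (1-|-0.02|)×0.70 = 0.686
H' = H/60 = 117/60 ≈ 1.9500; X = C×(1-|H' mod 2 - 1|) = 0.0343
m = L - C/2 = 0.49 - 0.343 = 0.147
Sector ⌊H'⌋ = 1 → (R',G',B') = (0.0343, 0.686, 0.0)
RGB = ((R'+m)×255, (G'+m)×255, (B'+m)×255) = (46.2315, 212.415, 37.485)
Round half up → RGB(46, 212, 37)


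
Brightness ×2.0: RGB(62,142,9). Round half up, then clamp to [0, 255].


Multiply each channel by 2.0, round half up, clamp to [0, 255]
R: 62×2.0 = 124
G: 142×2.0 = 284 → clamp → 255
B: 9×2.0 = 18
= RGB(124, 255, 18)


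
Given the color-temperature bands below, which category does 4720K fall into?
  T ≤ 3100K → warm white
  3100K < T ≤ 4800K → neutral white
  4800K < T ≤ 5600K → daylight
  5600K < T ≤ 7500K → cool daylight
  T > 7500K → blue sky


Temperature: 4720K
3100K < 4720K ≤ 4800K → neutral white
Classification: neutral white


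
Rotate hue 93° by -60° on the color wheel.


New hue = (H + rotation) mod 360
New hue = (93 -60) mod 360
= 33 mod 360
= 33°


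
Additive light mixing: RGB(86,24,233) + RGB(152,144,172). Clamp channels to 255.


Additive: each channel = min(255, C₁+C₂)
R: 86+152 = 238 → 238
G: 24+144 = 168 → 168
B: 233+172 = 405 → 255
= RGB(238, 168, 255)


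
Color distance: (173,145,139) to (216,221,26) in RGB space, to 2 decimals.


d = √[(R₁-R₂)² + (G₁-G₂)² + (B₁-B₂)²]
d = √[(173-216)² + (145-221)² + (139-26)²]
d = √[1849 + 5776 + 12769]
d = √20394
d ≈ 142.81


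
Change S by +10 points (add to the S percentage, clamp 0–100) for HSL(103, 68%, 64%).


Original S = 68%
Adjustment = +10 percentage points
New S = 68 + (10) = 78
Clamp to [0, 100] → 78
= HSL(103°, 78%, 64%)


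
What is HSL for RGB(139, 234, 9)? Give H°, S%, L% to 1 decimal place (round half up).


Normalize: R'=139/255≈0.5451, G'=234/255≈0.9176, B'=9/255≈0.0353
Max=234/255, Min=9/255, Δ=Max-Min=225/255
L = (Max+Min)/2 = (234+9)/510 = 243/510 = 0.47647… → L = 47.6%
L ≤ 0.5 → S = Δ/(Max+Min) = 225/(234+9) = 225/243 = 0.92592… → S = 92.6%
(the 1/255 factors cancel in S and H, so raw channel differences can be used)
Max is G' → H = 60 × ((B-R)/Δ + 2) = 60 × ((9-139)/225 + 2)
  -130/225 + 2 = -0.5777… + 2 = 1.4222…
  H = 60 × 1.4222… = 85.333…° → H = 85.3°
= HSL(85.3°, 92.6%, 47.6%)


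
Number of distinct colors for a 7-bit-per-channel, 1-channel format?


Total bits = 7 bits/channel × 1 channels = 7 bits
Distinct colors = 2^7
= 128 colors


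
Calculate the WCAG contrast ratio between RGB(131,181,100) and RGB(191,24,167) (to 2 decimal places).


Linearize each sRGB channel c=v/255: c/12.92 if c ≤ 0.04045 else ((c+0.055)/1.055)^2.4
L = 0.2126×R_lin + 0.7152×G_lin + 0.0722×B_lin
Color 1 (131,181,100):
  R=131: 131/255≈0.5137 > 0.04045 → ((0.5137+0.055)/1.055)^2.4 ≈ 0.22697
  G=181: 181/255≈0.7098 > 0.04045 → ((0.7098+0.055)/1.055)^2.4 ≈ 0.46208
  B=100: 100/255≈0.3922 > 0.04045 → ((0.3922+0.055)/1.055)^2.4 ≈ 0.12744
  L1 = 0.2126×0.22697 + 0.7152×0.46208 + 0.0722×0.12744 ≈ 0.38793
Color 2 (191,24,167):
  R=191: 191/255≈0.7490 > 0.04045 → ((0.7490+0.055)/1.055)^2.4 ≈ 0.52100
  G=24: 24/255≈0.0941 > 0.04045 → ((0.0941+0.055)/1.055)^2.4 ≈ 0.00913
  B=167: 167/255≈0.6549 > 0.04045 → ((0.6549+0.055)/1.055)^2.4 ≈ 0.38643
  L2 = 0.2126×0.52100 + 0.7152×0.00913 + 0.0722×0.38643 ≈ 0.14520
Lighter = 0.38793, Darker = 0.14520
Ratio = (L_lighter + 0.05) / (L_darker + 0.05)
Ratio = (0.38793 + 0.05) / (0.14520 + 0.05) = 0.43793 / 0.19520 ≈ 2.2435
Ratio ≈ 2.24:1


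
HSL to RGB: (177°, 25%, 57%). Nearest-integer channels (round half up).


H=177°, S=0.25, L=0.57
C = (1-|2L-1|)×S = (1-|0.14|)×0.25 = 0.215
H' = H/60 = 177/60 ≈ 2.9500; X = C×(1-|H' mod 2 - 1|) = 0.20425
m = L - C/2 = 0.57 - 0.1075 = 0.4625
Sector ⌊H'⌋ = 2 → (R',G',B') = (0.0, 0.215, 0.20425)
RGB = ((R'+m)×255, (G'+m)×255, (B'+m)×255) = (117.9375, 172.7625, 170.02125)
Round half up → RGB(118, 173, 170)


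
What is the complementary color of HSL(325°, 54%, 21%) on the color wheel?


Complement = opposite side of color wheel = hue + 180°
H' = (325 + 180) mod 360 = 145°
S and L unchanged.
= HSL(145°, 54%, 21%)


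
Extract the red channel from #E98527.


Color: #E98527
R = E9 = 233
G = 85 = 133
B = 27 = 39
Red = 233


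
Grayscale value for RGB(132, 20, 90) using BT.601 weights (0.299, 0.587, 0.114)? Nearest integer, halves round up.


Gray = 0.299×R + 0.587×G + 0.114×B
Gray = 0.299×132 + 0.587×20 + 0.114×90
Gray = 39.468 + 11.740 + 10.260
Gray = 61.468 → round half up → 61
Gray = 61


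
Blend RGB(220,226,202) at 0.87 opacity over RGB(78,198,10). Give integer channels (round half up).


C = α×F + (1-α)×B, with 1-α = 0.13
R: 0.87×220 + 0.13×78 = 191.40 + 10.14 = 201.54 → 202
G: 0.87×226 + 0.13×198 = 196.62 + 25.74 = 222.36 → 222
B: 0.87×202 + 0.13×10 = 175.74 + 1.30 = 177.04 → 177
= RGB(202, 222, 177)


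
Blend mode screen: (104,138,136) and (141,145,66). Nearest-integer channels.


Screen: C = 255 - (255-A)×(255-B)/255, rounded to nearest integer
R: 255 - (255-104)×(255-141)/255 = 255 - 17214/255 ≈ 255 - 67.506 = 187.494 → 187
G: 255 - (255-138)×(255-145)/255 = 255 - 12870/255 ≈ 255 - 50.471 = 204.529 → 205
B: 255 - (255-136)×(255-66)/255 = 255 - 22491/255 ≈ 255 - 88.200 = 166.800 → 167
= RGB(187, 205, 167)


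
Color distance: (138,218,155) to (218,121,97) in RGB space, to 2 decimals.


d = √[(R₁-R₂)² + (G₁-G₂)² + (B₁-B₂)²]
d = √[(138-218)² + (218-121)² + (155-97)²]
d = √[6400 + 9409 + 3364]
d = √19173
d ≈ 138.47


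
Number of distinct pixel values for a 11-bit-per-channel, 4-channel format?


Total bits = 11 bits/channel × 4 channels = 44 bits
Distinct pixel values = 2^44
= 17,592,186,044,416 pixel values


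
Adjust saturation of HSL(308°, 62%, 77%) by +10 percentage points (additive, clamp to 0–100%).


Original S = 62%
Adjustment = +10 percentage points
New S = 62 + (10) = 72
Clamp to [0, 100] → 72
= HSL(308°, 72%, 77%)


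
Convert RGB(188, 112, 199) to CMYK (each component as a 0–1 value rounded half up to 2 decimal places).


R'=188/255≈0.7373, G'=112/255≈0.4392, B'=199/255≈0.7804
K = 1 - max(R',G',B') = 1 - 199/255 = 56/255 = 0.21960… → 0.22
(1-R'-K)/(1-K) simplifies to (max-R)/max with max = 199:
C = (199-188)/199 = 11/199 = 0.05527… → 0.06
M = (199-112)/199 = 87/199 = 0.43718… → 0.44
Y = (199-199)/199 = 0/199 = 0 → 0.00
= CMYK(0.06, 0.44, 0.00, 0.22)


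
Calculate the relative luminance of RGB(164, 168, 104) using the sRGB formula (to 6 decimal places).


Linearize each channel (sRGB transfer function): c = v/255; c_lin = c/12.92 if c ≤ 0.04045, else ((c+0.055)/1.055)^2.4
  R: 164/255 ≈ 0.643137 > 0.04045 → ((0.643137+0.055)/1.055)^2.4 ≈ 0.371238
  G: 168/255 ≈ 0.658824 > 0.04045 → ((0.658824+0.055)/1.055)^2.4 ≈ 0.391572
  B: 104/255 ≈ 0.407843 > 0.04045 → ((0.407843+0.055)/1.055)^2.4 ≈ 0.138432
R_lin = 0.371238, G_lin = 0.391572, B_lin = 0.138432
L = 0.2126×R + 0.7152×G + 0.0722×B
L = 0.2126×0.371238 + 0.7152×0.391572 + 0.0722×0.138432
L ≈ 0.368973


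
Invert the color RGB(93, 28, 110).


Invert: (255-R, 255-G, 255-B)
R: 255-93 = 162
G: 255-28 = 227
B: 255-110 = 145
= RGB(162, 227, 145)


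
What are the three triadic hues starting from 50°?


Triadic: equally spaced at 120° intervals
H1 = 50°
H2 = (50 + 120) mod 360 = 170°
H3 = (50 + 240) mod 360 = 290°
Triadic = 50°, 170°, 290°


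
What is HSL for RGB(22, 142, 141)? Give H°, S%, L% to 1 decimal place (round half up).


Normalize: R'=22/255≈0.0863, G'=142/255≈0.5569, B'=141/255≈0.5529
Max=142/255, Min=22/255, Δ=Max-Min=120/255
L = (Max+Min)/2 = (142+22)/510 = 164/510 = 0.32156… → L = 32.2%
L ≤ 0.5 → S = Δ/(Max+Min) = 120/(142+22) = 120/164 = 0.73170… → S = 73.2%
(the 1/255 factors cancel in S and H, so raw channel differences can be used)
Max is G' → H = 60 × ((B-R)/Δ + 2) = 60 × ((141-22)/120 + 2)
  119/120 + 2 = 0.9916… + 2 = 2.9916…
  H = 60 × 2.9916… = 179.5° → H = 179.5°
= HSL(179.5°, 73.2%, 32.2%)


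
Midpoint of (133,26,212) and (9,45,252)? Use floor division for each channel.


Midpoint: each channel = ⌊(C₁+C₂)/2⌋
R: ⌊(133+9)/2⌋ = 71
G: ⌊(26+45)/2⌋ = 35
B: ⌊(212+252)/2⌋ = 232
= RGB(71, 35, 232)


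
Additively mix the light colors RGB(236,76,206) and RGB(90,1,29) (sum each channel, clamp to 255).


Additive: each channel = min(255, C₁+C₂)
R: 236+90 = 326 → 255
G: 76+1 = 77 → 77
B: 206+29 = 235 → 235
= RGB(255, 77, 235)


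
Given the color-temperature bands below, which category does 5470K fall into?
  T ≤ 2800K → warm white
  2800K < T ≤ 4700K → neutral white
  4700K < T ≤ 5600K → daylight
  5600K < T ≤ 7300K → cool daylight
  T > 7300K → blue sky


Temperature: 5470K
4700K < 5470K ≤ 5600K → daylight
Classification: daylight


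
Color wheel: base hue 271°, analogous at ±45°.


Base hue: 271°
Left analog: (271 - 45) mod 360 = 226°
Right analog: (271 + 45) mod 360 = 316°
Analogous hues = 226° and 316°


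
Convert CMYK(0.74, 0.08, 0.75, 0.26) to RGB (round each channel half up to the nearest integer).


R = 255 × (1-C) × (1-K) = 255 × 0.26 × 0.74 = 49.062 → 49
G = 255 × (1-M) × (1-K) = 255 × 0.92 × 0.74 = 173.604 → 174
B = 255 × (1-Y) × (1-K) = 255 × 0.25 × 0.74 = 47.175 → 47
= RGB(49, 174, 47)


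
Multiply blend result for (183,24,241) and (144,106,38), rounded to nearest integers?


Multiply: C = A×B/255, rounded to nearest integer
R: 183×144/255 = 26352/255 ≈ 103.341 → 103
G: 24×106/255 = 2544/255 ≈ 9.976 → 10
B: 241×38/255 = 9158/255 ≈ 35.914 → 36
= RGB(103, 10, 36)


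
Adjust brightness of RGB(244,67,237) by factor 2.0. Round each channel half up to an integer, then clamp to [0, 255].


Multiply each channel by 2.0, round half up, clamp to [0, 255]
R: 244×2.0 = 488 → clamp → 255
G: 67×2.0 = 134
B: 237×2.0 = 474 → clamp → 255
= RGB(255, 134, 255)


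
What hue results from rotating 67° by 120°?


New hue = (H + rotation) mod 360
New hue = (67 + 120) mod 360
= 187 mod 360
= 187°


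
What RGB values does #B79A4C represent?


B7 → 183 (R)
9A → 154 (G)
4C → 76 (B)
= RGB(183, 154, 76)


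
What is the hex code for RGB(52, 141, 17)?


R = 52 → 34 (hex)
G = 141 → 8D (hex)
B = 17 → 11 (hex)
Hex = #348D11


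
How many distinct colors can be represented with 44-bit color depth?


Colors = 2^bits = 2^44
= 17,592,186,044,416 colors


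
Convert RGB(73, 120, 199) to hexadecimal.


R = 73 → 49 (hex)
G = 120 → 78 (hex)
B = 199 → C7 (hex)
Hex = #4978C7


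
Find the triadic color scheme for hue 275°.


Triadic: equally spaced at 120° intervals
H1 = 275°
H2 = (275 + 120) mod 360 = 35°
H3 = (275 + 240) mod 360 = 155°
Triadic = 275°, 35°, 155°


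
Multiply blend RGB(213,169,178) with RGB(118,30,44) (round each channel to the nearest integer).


Multiply: C = A×B/255, rounded to nearest integer
R: 213×118/255 = 25134/255 ≈ 98.565 → 99
G: 169×30/255 = 5070/255 ≈ 19.882 → 20
B: 178×44/255 = 7832/255 ≈ 30.714 → 31
= RGB(99, 20, 31)


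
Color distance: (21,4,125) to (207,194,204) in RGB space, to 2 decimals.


d = √[(R₁-R₂)² + (G₁-G₂)² + (B₁-B₂)²]
d = √[(21-207)² + (4-194)² + (125-204)²]
d = √[34596 + 36100 + 6241]
d = √76937
d ≈ 277.38


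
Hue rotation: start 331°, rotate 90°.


New hue = (H + rotation) mod 360
New hue = (331 + 90) mod 360
= 421 mod 360
= 61°


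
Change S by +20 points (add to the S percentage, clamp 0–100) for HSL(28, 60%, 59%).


Original S = 60%
Adjustment = +20 percentage points
New S = 60 + (20) = 80
Clamp to [0, 100] → 80
= HSL(28°, 80%, 59%)


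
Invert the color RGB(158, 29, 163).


Invert: (255-R, 255-G, 255-B)
R: 255-158 = 97
G: 255-29 = 226
B: 255-163 = 92
= RGB(97, 226, 92)


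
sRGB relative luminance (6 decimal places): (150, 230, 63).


Linearize each channel (sRGB transfer function): c = v/255; c_lin = c/12.92 if c ≤ 0.04045, else ((c+0.055)/1.055)^2.4
  R: 150/255 ≈ 0.588235 > 0.04045 → ((0.588235+0.055)/1.055)^2.4 ≈ 0.304987
  G: 230/255 ≈ 0.901961 > 0.04045 → ((0.901961+0.055)/1.055)^2.4 ≈ 0.791298
  B: 63/255 ≈ 0.247059 > 0.04045 → ((0.247059+0.055)/1.055)^2.4 ≈ 0.049707
R_lin = 0.304987, G_lin = 0.791298, B_lin = 0.049707
L = 0.2126×R + 0.7152×G + 0.0722×B
L = 0.2126×0.304987 + 0.7152×0.791298 + 0.0722×0.049707
L ≈ 0.634365


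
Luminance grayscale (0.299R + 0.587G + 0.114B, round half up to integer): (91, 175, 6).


Gray = 0.299×R + 0.587×G + 0.114×B
Gray = 0.299×91 + 0.587×175 + 0.114×6
Gray = 27.209 + 102.725 + 0.684
Gray = 130.618 → round half up → 131
Gray = 131


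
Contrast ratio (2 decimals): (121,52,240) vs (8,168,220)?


Linearize each sRGB channel c=v/255: c/12.92 if c ≤ 0.04045 else ((c+0.055)/1.055)^2.4
L = 0.2126×R_lin + 0.7152×G_lin + 0.0722×B_lin
Color 1 (121,52,240):
  R=121: 121/255≈0.4745 > 0.04045 → ((0.4745+0.055)/1.055)^2.4 ≈ 0.19120
  G=52: 52/255≈0.2039 > 0.04045 → ((0.2039+0.055)/1.055)^2.4 ≈ 0.03434
  B=240: 240/255≈0.9412 > 0.04045 → ((0.9412+0.055)/1.055)^2.4 ≈ 0.87137
  L1 = 0.2126×0.19120 + 0.7152×0.03434 + 0.0722×0.87137 ≈ 0.12812
Color 2 (8,168,220):
  R=8: 8/255≈0.0314 ≤ 0.04045 → 0.0314/12.92 ≈ 0.00243
  G=168: 168/255≈0.6588 > 0.04045 → ((0.6588+0.055)/1.055)^2.4 ≈ 0.39157
  B=220: 220/255≈0.8627 > 0.04045 → ((0.8627+0.055)/1.055)^2.4 ≈ 0.71569
  L2 = 0.2126×0.00243 + 0.7152×0.39157 + 0.0722×0.71569 ≈ 0.33224
Lighter = 0.33224, Darker = 0.12812
Ratio = (L_lighter + 0.05) / (L_darker + 0.05)
Ratio = (0.33224 + 0.05) / (0.12812 + 0.05) = 0.38224 / 0.17812 ≈ 2.1460
Ratio ≈ 2.15:1


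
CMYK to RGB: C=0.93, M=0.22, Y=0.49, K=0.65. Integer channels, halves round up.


R = 255 × (1-C) × (1-K) = 255 × 0.07 × 0.35 = 6.2475 → 6
G = 255 × (1-M) × (1-K) = 255 × 0.78 × 0.35 = 69.615 → 70
B = 255 × (1-Y) × (1-K) = 255 × 0.51 × 0.35 = 45.5175 → 46
= RGB(6, 70, 46)


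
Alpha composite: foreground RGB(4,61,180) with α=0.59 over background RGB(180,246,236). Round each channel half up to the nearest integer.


C = α×F + (1-α)×B, with 1-α = 0.41
R: 0.59×4 + 0.41×180 = 2.36 + 73.80 = 76.16 → 76
G: 0.59×61 + 0.41×246 = 35.99 + 100.86 = 136.85 → 137
B: 0.59×180 + 0.41×236 = 106.20 + 96.76 = 202.96 → 203
= RGB(76, 137, 203)


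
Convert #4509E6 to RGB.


45 → 69 (R)
09 → 9 (G)
E6 → 230 (B)
= RGB(69, 9, 230)


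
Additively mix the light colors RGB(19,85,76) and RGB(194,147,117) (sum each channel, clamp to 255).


Additive: each channel = min(255, C₁+C₂)
R: 19+194 = 213 → 213
G: 85+147 = 232 → 232
B: 76+117 = 193 → 193
= RGB(213, 232, 193)


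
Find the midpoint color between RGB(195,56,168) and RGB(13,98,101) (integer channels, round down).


Midpoint: each channel = ⌊(C₁+C₂)/2⌋
R: ⌊(195+13)/2⌋ = 104
G: ⌊(56+98)/2⌋ = 77
B: ⌊(168+101)/2⌋ = 134
= RGB(104, 77, 134)


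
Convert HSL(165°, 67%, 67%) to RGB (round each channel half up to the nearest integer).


H=165°, S=0.67, L=0.67
C = (1-|2L-1|)×S = (1-|0.34|)×0.67 = 0.4422
H' = H/60 = 165/60 ≈ 2.7500; X = C×(1-|H' mod 2 - 1|) = 0.33165
m = L - C/2 = 0.67 - 0.2211 = 0.4489
Sector ⌊H'⌋ = 2 → (R',G',B') = (0.0, 0.4422, 0.33165)
RGB = ((R'+m)×255, (G'+m)×255, (B'+m)×255) = (114.4695, 227.2305, 199.04025)
Round half up → RGB(114, 227, 199)
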